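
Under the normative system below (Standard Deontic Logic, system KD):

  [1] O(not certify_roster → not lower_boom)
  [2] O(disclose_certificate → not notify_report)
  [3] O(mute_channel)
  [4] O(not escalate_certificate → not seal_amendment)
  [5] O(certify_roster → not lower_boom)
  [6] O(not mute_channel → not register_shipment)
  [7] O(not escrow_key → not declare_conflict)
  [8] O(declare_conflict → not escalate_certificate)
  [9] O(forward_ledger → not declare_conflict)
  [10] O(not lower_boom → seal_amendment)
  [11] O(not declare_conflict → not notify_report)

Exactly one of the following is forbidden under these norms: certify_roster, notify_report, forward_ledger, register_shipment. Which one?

Premises 5 and 1 are O(certify_roster → not lower_boom) and O(not certify_roster → not lower_boom); every ideal world satisfies certify_roster or not certify_roster, so in either case not lower_boom holds — hence O(not lower_boom).
With premise 10, O(not lower_boom → seal_amendment), the K-axiom yields O(seal_amendment).
Premise 4 is O(not escalate_certificate → not seal_amendment); contrapositively O(seal_amendment → escalate_certificate). Since O(seal_amendment) holds, K gives O(escalate_certificate).
The contrapositive of premise 8 (O(declare_conflict → not escalate_certificate)) is O(escalate_certificate → not declare_conflict), and O(escalate_certificate) is already established, so O(not declare_conflict).
Premise 11 is O(not declare_conflict → not notify_report); since O(not declare_conflict), deontic closure gives O(not notify_report).
So O(not notify_report) holds, i.e. notify_report is forbidden. None of the other listed options is forbidden under the premises.

notify_report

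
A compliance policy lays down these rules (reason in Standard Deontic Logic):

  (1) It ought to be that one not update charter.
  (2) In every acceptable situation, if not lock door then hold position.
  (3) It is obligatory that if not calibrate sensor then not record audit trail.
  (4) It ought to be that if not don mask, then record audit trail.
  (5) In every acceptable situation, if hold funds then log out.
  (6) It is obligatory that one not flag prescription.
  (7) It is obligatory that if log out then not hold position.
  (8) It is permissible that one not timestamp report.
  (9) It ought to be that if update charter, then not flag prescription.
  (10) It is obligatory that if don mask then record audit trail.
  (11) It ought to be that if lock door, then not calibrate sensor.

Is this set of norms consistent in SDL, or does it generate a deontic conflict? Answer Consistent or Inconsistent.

Consistent

Premise 9 is O(update_charter → ¬flag_prescription); even if O(¬flag_prescription) held, inferring O(update_charter) would be affirming the consequent — invalid.
So O(update_charter) is not derivable, and the apparent clash with O(¬update_charter) does not arise.
A world satisfying every obligation exists (e.g. calibrate_sensor=true, don_mask=false, flag_prescription=false, hold_funds=false, hold_position=true, lock_door=false, log_out=false, record_audit_trail=true, timestamp_report=false, update_charter=false); no atom is both obligatory and forbidden, so the set is consistent.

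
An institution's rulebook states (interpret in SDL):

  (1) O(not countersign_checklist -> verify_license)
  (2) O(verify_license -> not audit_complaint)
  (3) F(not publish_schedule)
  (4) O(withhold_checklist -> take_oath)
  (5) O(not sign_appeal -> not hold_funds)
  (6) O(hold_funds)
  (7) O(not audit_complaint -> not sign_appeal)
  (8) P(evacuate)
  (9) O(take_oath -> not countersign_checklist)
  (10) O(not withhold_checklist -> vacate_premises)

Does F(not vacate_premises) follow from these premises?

From premise 6 we have O(hold_funds).
Premise 5 is O(not sign_appeal -> not hold_funds); contrapositively O(hold_funds -> sign_appeal). Since O(hold_funds) holds, K gives O(sign_appeal).
Premise 7, O(not audit_complaint -> not sign_appeal), contraposes to O(sign_appeal -> audit_complaint); with O(sign_appeal) we get O(audit_complaint).
The contrapositive of premise 2 (O(verify_license -> not audit_complaint)) is O(audit_complaint -> not verify_license), and O(audit_complaint) is already established, so O(not verify_license).
Premise 1 is O(not countersign_checklist -> verify_license); contrapositively O(not verify_license -> countersign_checklist). Since O(not verify_license) holds, K gives O(countersign_checklist).
The contrapositive of premise 9 (O(take_oath -> not countersign_checklist)) is O(countersign_checklist -> not take_oath), and O(countersign_checklist) is already established, so O(not take_oath).
Premise 4, O(withhold_checklist -> take_oath), contraposes to O(not take_oath -> not withhold_checklist); with O(not take_oath) we get O(not withhold_checklist).
With premise 10, O(not withhold_checklist -> vacate_premises), the K-axiom yields O(vacate_premises).
Premises 3, 8 do not contribute to this derivation.
So O(vacate_premises) holds, i.e. F(not vacate_premises). The claim follows.

Yes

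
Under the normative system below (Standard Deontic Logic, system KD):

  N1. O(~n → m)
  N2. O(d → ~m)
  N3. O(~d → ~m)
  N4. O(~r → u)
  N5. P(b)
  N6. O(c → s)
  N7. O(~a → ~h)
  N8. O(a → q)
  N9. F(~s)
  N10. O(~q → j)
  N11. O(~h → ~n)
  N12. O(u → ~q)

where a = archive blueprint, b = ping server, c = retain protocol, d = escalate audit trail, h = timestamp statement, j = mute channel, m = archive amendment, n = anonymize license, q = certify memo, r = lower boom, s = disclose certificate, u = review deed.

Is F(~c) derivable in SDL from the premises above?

Premise 6 is O(c → s); even if O(s) held, inferring O(c) would be affirming the consequent — invalid.
No other premise forces O(c). An ideal world satisfying every premise can still have ~c true, so F(~c) is not derivable.

No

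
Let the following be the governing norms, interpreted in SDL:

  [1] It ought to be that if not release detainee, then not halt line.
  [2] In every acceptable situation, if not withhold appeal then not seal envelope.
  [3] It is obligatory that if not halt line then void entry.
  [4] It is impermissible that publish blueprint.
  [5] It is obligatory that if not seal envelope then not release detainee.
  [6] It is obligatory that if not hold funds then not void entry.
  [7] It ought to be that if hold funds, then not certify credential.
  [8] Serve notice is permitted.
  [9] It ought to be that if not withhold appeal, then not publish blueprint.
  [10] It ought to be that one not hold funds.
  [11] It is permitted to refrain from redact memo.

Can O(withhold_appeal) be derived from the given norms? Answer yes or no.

Yes

From premise 10 we have O(¬hold_funds).
With premise 6, O(¬hold_funds → ¬void_entry), the K-axiom yields O(¬void_entry).
Premise 3, O(¬halt_line → void_entry), contraposes to O(¬void_entry → halt_line); with O(¬void_entry) we get O(halt_line).
The contrapositive of premise 1 (O(¬release_detainee → ¬halt_line)) is O(halt_line → release_detainee), and O(halt_line) is already established, so O(release_detainee).
Premise 5 is O(¬seal_envelope → ¬release_detainee); contrapositively O(release_detainee → seal_envelope). Since O(release_detainee) holds, K gives O(seal_envelope).
Premise 2, O(¬withhold_appeal → ¬seal_envelope), contraposes to O(seal_envelope → withhold_appeal); with O(seal_envelope) we get O(withhold_appeal).
Premises 4, 7, 8, 9, 11 do not contribute to this derivation.
So O(withhold_appeal) follows.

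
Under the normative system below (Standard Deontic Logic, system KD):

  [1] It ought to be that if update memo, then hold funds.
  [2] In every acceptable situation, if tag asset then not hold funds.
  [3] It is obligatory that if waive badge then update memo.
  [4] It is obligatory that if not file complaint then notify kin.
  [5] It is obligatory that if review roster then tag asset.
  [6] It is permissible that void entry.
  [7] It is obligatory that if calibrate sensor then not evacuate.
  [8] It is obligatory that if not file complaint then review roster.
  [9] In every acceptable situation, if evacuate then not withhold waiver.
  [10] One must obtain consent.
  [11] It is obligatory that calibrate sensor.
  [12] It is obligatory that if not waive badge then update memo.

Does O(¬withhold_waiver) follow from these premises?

No

Premise 9 is O(evacuate → ¬withhold_waiver), but O(evacuate) is not derivable from the premises, so it does not yield O(¬withhold_waiver).
No other premise forces O(¬withhold_waiver). An ideal world satisfying every premise can still have ¬withhold_waiver false, so O(¬withhold_waiver) is not derivable.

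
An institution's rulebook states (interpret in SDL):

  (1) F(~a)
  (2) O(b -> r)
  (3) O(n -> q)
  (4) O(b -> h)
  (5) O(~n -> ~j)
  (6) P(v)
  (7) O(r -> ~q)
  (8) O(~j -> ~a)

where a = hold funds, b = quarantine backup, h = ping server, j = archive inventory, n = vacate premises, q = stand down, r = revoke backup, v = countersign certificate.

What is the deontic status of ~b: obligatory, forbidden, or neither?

Premise 1, F(~a), is equivalent to O(a).
Premise 8 is O(~j -> ~a); contrapositively O(a -> j). Since O(a) holds, K gives O(j).
Premise 5, O(~n -> ~j), contraposes to O(j -> n); with O(j) we get O(n).
Applying K to premise 3 (O(n -> q)) and O(n) yields O(q).
Premise 7 is O(r -> ~q); contrapositively O(q -> ~r). Since O(q) holds, K gives O(~r).
The contrapositive of premise 2 (O(b -> r)) is O(~r -> ~b), and O(~r) is already established, so O(~b).
Premises 4, 6 do not contribute to this derivation.
Hence ~b is obligatory.

Obligatory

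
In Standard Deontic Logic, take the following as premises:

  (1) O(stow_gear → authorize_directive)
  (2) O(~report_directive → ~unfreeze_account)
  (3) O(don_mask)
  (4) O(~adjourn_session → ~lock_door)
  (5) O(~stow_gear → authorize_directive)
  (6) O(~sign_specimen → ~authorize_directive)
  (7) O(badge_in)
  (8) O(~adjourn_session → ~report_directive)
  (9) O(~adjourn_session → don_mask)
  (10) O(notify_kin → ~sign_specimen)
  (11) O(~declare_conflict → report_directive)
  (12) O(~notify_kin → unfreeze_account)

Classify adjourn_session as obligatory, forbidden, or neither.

Obligatory

Premises 5 and 1 cover both cases: O(~stow_gear → authorize_directive) and O(stow_gear → authorize_directive). Since ~stow_gear ∨ stow_gear is a tautology, O(authorize_directive) follows.
Premise 6, O(~sign_specimen → ~authorize_directive), contraposes to O(authorize_directive → sign_specimen); with O(authorize_directive) we get O(sign_specimen).
Premise 10 is O(notify_kin → ~sign_specimen); contrapositively O(sign_specimen → ~notify_kin). Since O(sign_specimen) holds, K gives O(~notify_kin).
Premise 12 is O(~notify_kin → unfreeze_account); since O(~notify_kin), deontic closure gives O(unfreeze_account).
Premise 2, O(~report_directive → ~unfreeze_account), contraposes to O(unfreeze_account → report_directive); with O(unfreeze_account) we get O(report_directive).
Premise 8 is O(~adjourn_session → ~report_directive); contrapositively O(report_directive → adjourn_session). Since O(report_directive) holds, K gives O(adjourn_session).
Premises 3, 4, 7, 9, 11 do not contribute to this derivation.
Hence adjourn_session is obligatory.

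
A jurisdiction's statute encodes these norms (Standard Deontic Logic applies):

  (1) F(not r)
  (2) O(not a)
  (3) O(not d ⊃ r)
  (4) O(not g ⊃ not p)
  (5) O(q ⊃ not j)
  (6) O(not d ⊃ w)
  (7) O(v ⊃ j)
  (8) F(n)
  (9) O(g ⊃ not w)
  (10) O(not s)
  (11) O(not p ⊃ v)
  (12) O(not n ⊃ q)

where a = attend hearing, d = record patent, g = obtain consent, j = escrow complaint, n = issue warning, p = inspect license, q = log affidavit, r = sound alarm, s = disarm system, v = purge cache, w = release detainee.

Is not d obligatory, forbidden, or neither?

Forbidden

Premise 8, F(n), is equivalent to O(not n).
Premise 12 is O(not n ⊃ q); since O(not n), deontic closure gives O(q).
With premise 5, O(q ⊃ not j), the K-axiom yields O(not j).
Premise 7, O(v ⊃ j), contraposes to O(not j ⊃ not v); with O(not j) we get O(not v).
The contrapositive of premise 11 (O(not p ⊃ v)) is O(not v ⊃ p), and O(not v) is already established, so O(p).
Premise 4 is O(not g ⊃ not p); contrapositively O(p ⊃ g). Since O(p) holds, K gives O(g).
From O(g) and premise 9, O(g ⊃ not w), we obtain O(not w).
Premise 6, O(not d ⊃ w), contraposes to O(not w ⊃ d); with O(not w) we get O(d).
Premises 1, 2, 3, 10 do not contribute to this derivation.
Thus O(d), which is F(not d): not d is forbidden.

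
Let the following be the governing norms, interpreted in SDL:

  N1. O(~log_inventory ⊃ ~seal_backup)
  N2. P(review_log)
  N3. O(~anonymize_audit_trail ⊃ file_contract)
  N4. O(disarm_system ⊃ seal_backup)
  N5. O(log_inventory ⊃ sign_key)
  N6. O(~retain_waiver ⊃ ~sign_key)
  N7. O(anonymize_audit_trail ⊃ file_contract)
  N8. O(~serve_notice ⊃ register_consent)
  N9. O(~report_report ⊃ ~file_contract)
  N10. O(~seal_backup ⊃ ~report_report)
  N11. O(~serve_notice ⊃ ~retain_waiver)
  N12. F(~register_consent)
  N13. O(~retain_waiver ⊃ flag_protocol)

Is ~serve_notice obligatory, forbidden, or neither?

Premises 3 and 7 are O(~anonymize_audit_trail ⊃ file_contract) and O(anonymize_audit_trail ⊃ file_contract); every ideal world satisfies ~anonymize_audit_trail or anonymize_audit_trail, so in either case file_contract holds — hence O(file_contract).
Premise 9, O(~report_report ⊃ ~file_contract), contraposes to O(file_contract ⊃ report_report); with O(file_contract) we get O(report_report).
Premise 10, O(~seal_backup ⊃ ~report_report), contraposes to O(report_report ⊃ seal_backup); with O(report_report) we get O(seal_backup).
Premise 1, O(~log_inventory ⊃ ~seal_backup), contraposes to O(seal_backup ⊃ log_inventory); with O(seal_backup) we get O(log_inventory).
Premise 5 is O(log_inventory ⊃ sign_key); since O(log_inventory), deontic closure gives O(sign_key).
Premise 6 is O(~retain_waiver ⊃ ~sign_key); contrapositively O(sign_key ⊃ retain_waiver). Since O(sign_key) holds, K gives O(retain_waiver).
The contrapositive of premise 11 (O(~serve_notice ⊃ ~retain_waiver)) is O(retain_waiver ⊃ serve_notice), and O(retain_waiver) is already established, so O(serve_notice).
Premises 2, 4, 8, 12, 13 do not contribute to this derivation.
Thus O(serve_notice), which is F(~serve_notice): ~serve_notice is forbidden.

Forbidden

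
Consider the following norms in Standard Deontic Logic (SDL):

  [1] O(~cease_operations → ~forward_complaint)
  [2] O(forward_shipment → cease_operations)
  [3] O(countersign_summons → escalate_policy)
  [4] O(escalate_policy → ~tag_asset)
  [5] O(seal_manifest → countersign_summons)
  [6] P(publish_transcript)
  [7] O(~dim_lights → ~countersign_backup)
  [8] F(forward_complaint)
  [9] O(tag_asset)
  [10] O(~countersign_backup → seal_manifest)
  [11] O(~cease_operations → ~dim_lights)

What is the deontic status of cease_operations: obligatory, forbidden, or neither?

Premise 9 gives O(tag_asset).
Premise 4, O(escalate_policy → ~tag_asset), contraposes to O(tag_asset → ~escalate_policy); with O(tag_asset) we get O(~escalate_policy).
The contrapositive of premise 3 (O(countersign_summons → escalate_policy)) is O(~escalate_policy → ~countersign_summons), and O(~escalate_policy) is already established, so O(~countersign_summons).
Premise 5, O(seal_manifest → countersign_summons), contraposes to O(~countersign_summons → ~seal_manifest); with O(~countersign_summons) we get O(~seal_manifest).
Premise 10, O(~countersign_backup → seal_manifest), contraposes to O(~seal_manifest → countersign_backup); with O(~seal_manifest) we get O(countersign_backup).
Premise 7, O(~dim_lights → ~countersign_backup), contraposes to O(countersign_backup → dim_lights); with O(countersign_backup) we get O(dim_lights).
Premise 11 is O(~cease_operations → ~dim_lights); contrapositively O(dim_lights → cease_operations). Since O(dim_lights) holds, K gives O(cease_operations).
Premises 1, 2, 6, 8 do not contribute to this derivation.
Hence cease_operations is obligatory.

Obligatory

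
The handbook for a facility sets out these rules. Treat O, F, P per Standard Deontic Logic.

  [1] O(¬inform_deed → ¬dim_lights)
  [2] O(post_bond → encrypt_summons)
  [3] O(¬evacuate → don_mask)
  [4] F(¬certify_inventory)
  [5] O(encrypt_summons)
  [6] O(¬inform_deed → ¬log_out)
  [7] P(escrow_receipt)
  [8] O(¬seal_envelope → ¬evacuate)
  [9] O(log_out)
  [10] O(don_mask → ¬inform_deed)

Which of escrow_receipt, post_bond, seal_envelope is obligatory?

Premise 9 states O(log_out) outright.
Premise 6, O(¬inform_deed → ¬log_out), contraposes to O(log_out → inform_deed); with O(log_out) we get O(inform_deed).
Premise 10 is O(don_mask → ¬inform_deed); contrapositively O(inform_deed → ¬don_mask). Since O(inform_deed) holds, K gives O(¬don_mask).
Premise 3 is O(¬evacuate → don_mask); contrapositively O(¬don_mask → evacuate). Since O(¬don_mask) holds, K gives O(evacuate).
Premise 8 is O(¬seal_envelope → ¬evacuate); contrapositively O(evacuate → seal_envelope). Since O(evacuate) holds, K gives O(seal_envelope).
So O(seal_envelope) holds — seal_envelope is obligatory. None of the other listed options is made obligatory by any chain of premises.

seal_envelope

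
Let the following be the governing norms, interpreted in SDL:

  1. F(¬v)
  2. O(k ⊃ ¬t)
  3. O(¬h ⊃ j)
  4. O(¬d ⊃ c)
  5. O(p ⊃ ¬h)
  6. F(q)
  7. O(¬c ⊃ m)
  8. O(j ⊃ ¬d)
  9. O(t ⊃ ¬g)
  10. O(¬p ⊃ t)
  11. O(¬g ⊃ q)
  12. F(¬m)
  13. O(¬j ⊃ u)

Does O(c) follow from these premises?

Yes

F(q) at premise 6 means O(¬q).
Premise 11, O(¬g ⊃ q), contraposes to O(¬q ⊃ g); with O(¬q) we get O(g).
The contrapositive of premise 9 (O(t ⊃ ¬g)) is O(g ⊃ ¬t), and O(g) is already established, so O(¬t).
The contrapositive of premise 10 (O(¬p ⊃ t)) is O(¬t ⊃ p), and O(¬t) is already established, so O(p).
Applying K to premise 5 (O(p ⊃ ¬h)) and O(p) yields O(¬h).
With premise 3, O(¬h ⊃ j), the K-axiom yields O(j).
From O(j) and premise 8, O(j ⊃ ¬d), we obtain O(¬d).
From O(¬d) and premise 4, O(¬d ⊃ c), we obtain O(c).
Premises 1, 2, 7, 12, 13 do not contribute to this derivation.
So O(c) follows.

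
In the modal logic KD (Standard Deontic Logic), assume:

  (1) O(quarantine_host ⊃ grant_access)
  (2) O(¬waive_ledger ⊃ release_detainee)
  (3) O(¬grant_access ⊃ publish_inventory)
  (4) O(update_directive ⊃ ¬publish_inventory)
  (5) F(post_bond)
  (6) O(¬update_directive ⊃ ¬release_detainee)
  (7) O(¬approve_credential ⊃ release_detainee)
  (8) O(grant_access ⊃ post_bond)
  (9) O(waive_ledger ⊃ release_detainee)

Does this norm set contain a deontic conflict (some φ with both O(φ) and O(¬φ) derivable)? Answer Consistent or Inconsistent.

Inconsistent

By case analysis on ¬waive_ledger: premise 2 gives O(¬waive_ledger ⊃ release_detainee) and premise 9 gives O(waive_ledger ⊃ release_detainee), so O(release_detainee) either way.
The contrapositive of premise 6 (O(¬update_directive ⊃ ¬release_detainee)) is O(release_detainee ⊃ update_directive), and O(release_detainee) is already established, so O(update_directive).
Applying K to premise 4 (O(update_directive ⊃ ¬publish_inventory)) and O(update_directive) yields O(¬publish_inventory).
The contrapositive of premise 3 (O(¬grant_access ⊃ publish_inventory)) is O(¬publish_inventory ⊃ grant_access), and O(¬publish_inventory) is already established, so O(grant_access).
Applying K to premise 8 (O(grant_access ⊃ post_bond)) and O(grant_access) yields O(post_bond).
But premise 5, F(post_bond), means O(¬post_bond).
We now have both O(post_bond) and O(¬post_bond) — post_bond is simultaneously obligatory and forbidden, violating the D-axiom.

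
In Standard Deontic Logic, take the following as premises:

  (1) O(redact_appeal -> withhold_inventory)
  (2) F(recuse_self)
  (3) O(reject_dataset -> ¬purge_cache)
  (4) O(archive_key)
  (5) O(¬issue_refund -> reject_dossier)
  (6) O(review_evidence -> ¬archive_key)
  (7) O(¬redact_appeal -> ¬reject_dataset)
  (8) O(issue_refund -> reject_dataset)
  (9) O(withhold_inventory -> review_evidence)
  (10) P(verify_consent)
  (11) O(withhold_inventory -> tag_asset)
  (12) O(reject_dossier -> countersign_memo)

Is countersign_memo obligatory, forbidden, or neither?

Obligatory

From premise 4 we have O(archive_key).
The contrapositive of premise 6 (O(review_evidence -> ¬archive_key)) is O(archive_key -> ¬review_evidence), and O(archive_key) is already established, so O(¬review_evidence).
Premise 9 is O(withhold_inventory -> review_evidence); contrapositively O(¬review_evidence -> ¬withhold_inventory). Since O(¬review_evidence) holds, K gives O(¬withhold_inventory).
Premise 1 is O(redact_appeal -> withhold_inventory); contrapositively O(¬withhold_inventory -> ¬redact_appeal). Since O(¬withhold_inventory) holds, K gives O(¬redact_appeal).
From O(¬redact_appeal) and premise 7, O(¬redact_appeal -> ¬reject_dataset), we obtain O(¬reject_dataset).
The contrapositive of premise 8 (O(issue_refund -> reject_dataset)) is O(¬reject_dataset -> ¬issue_refund), and O(¬reject_dataset) is already established, so O(¬issue_refund).
With premise 5, O(¬issue_refund -> reject_dossier), the K-axiom yields O(reject_dossier).
Applying K to premise 12 (O(reject_dossier -> countersign_memo)) and O(reject_dossier) yields O(countersign_memo).
Premises 2, 3, 10, 11 do not contribute to this derivation.
Hence countersign_memo is obligatory.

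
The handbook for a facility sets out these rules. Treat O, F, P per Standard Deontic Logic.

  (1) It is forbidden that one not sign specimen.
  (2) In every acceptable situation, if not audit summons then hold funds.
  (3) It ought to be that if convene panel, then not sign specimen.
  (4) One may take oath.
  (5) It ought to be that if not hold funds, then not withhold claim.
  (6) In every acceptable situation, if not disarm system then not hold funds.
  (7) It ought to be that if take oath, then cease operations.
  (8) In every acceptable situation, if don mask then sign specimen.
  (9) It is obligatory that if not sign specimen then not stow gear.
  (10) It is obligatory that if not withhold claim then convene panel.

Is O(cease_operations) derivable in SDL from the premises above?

Premise 7 is O(take_oath → cease_operations), but O(take_oath) is not derivable from the premises (the permission P(take_oath) asserts only ¬O(¬take_oath), not O(take_oath)), so it does not yield O(cease_operations).
No other premise forces O(cease_operations). An ideal world satisfying every premise can still have cease_operations false, so O(cease_operations) is not derivable.

No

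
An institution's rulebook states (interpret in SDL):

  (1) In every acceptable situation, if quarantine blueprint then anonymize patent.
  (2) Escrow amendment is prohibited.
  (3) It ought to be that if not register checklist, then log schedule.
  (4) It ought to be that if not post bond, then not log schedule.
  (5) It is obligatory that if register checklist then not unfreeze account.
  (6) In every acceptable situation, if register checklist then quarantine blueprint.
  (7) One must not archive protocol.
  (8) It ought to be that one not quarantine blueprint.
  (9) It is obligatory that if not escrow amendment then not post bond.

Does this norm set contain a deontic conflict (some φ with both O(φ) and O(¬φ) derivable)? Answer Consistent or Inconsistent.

Inconsistent

Premise 8 states O(¬quarantine_blueprint) outright.
Premise 6, O(register_checklist → quarantine_blueprint), contraposes to O(¬quarantine_blueprint → ¬register_checklist); with O(¬quarantine_blueprint) we get O(¬register_checklist).
From O(¬register_checklist) and premise 3, O(¬register_checklist → log_schedule), we obtain O(log_schedule).
Premise 4 is O(¬post_bond → ¬log_schedule); contrapositively O(log_schedule → post_bond). Since O(log_schedule) holds, K gives O(post_bond).
Premise 9, O(¬escrow_amendment → ¬post_bond), contraposes to O(post_bond → escrow_amendment); with O(post_bond) we get O(escrow_amendment).
But premise 2, F(escrow_amendment), means O(¬escrow_amendment).
We now have both O(escrow_amendment) and O(¬escrow_amendment) — escrow_amendment is simultaneously obligatory and forbidden, violating the D-axiom.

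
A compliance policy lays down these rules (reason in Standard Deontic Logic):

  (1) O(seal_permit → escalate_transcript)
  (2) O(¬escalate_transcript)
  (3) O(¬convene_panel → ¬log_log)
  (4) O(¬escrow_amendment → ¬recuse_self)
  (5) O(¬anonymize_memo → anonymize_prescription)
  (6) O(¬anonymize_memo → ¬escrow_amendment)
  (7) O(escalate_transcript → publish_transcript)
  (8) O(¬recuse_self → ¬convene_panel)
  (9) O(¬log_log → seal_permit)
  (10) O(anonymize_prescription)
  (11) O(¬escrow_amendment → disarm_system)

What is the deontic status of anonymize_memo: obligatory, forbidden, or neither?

Obligatory

Premise 2 gives O(¬escalate_transcript).
Premise 1, O(seal_permit → escalate_transcript), contraposes to O(¬escalate_transcript → ¬seal_permit); with O(¬escalate_transcript) we get O(¬seal_permit).
Premise 9 is O(¬log_log → seal_permit); contrapositively O(¬seal_permit → log_log). Since O(¬seal_permit) holds, K gives O(log_log).
Premise 3, O(¬convene_panel → ¬log_log), contraposes to O(log_log → convene_panel); with O(log_log) we get O(convene_panel).
Premise 8 is O(¬recuse_self → ¬convene_panel); contrapositively O(convene_panel → recuse_self). Since O(convene_panel) holds, K gives O(recuse_self).
The contrapositive of premise 4 (O(¬escrow_amendment → ¬recuse_self)) is O(recuse_self → escrow_amendment), and O(recuse_self) is already established, so O(escrow_amendment).
Premise 6 is O(¬anonymize_memo → ¬escrow_amendment); contrapositively O(escrow_amendment → anonymize_memo). Since O(escrow_amendment) holds, K gives O(anonymize_memo).
Premises 5, 7, 10, 11 do not contribute to this derivation.
Hence anonymize_memo is obligatory.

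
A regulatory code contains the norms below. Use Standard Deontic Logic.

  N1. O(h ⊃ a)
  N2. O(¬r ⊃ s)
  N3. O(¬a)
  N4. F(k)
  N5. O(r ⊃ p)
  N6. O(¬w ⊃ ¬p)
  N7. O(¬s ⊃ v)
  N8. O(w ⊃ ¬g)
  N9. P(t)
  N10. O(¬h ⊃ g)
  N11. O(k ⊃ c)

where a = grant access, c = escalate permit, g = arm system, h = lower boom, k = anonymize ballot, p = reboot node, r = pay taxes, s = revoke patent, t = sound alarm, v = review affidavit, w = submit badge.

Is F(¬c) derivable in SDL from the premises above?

No

Premise 11 is O(k ⊃ c), but O(k) is not derivable from the premises, so it does not yield O(c).
No other premise forces O(c). An ideal world satisfying every premise can still have ¬c true, so F(¬c) is not derivable.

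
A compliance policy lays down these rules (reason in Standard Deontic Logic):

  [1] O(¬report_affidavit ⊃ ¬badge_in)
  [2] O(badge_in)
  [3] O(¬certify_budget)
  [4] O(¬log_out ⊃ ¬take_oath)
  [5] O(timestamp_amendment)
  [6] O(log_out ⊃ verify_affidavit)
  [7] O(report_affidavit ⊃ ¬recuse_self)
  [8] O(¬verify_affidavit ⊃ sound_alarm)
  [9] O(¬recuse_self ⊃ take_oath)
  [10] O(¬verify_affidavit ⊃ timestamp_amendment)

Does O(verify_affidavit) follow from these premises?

Premise 2 gives O(badge_in).
Premise 1 is O(¬report_affidavit ⊃ ¬badge_in); contrapositively O(badge_in ⊃ report_affidavit). Since O(badge_in) holds, K gives O(report_affidavit).
Applying K to premise 7 (O(report_affidavit ⊃ ¬recuse_self)) and O(report_affidavit) yields O(¬recuse_self).
Applying K to premise 9 (O(¬recuse_self ⊃ take_oath)) and O(¬recuse_self) yields O(take_oath).
The contrapositive of premise 4 (O(¬log_out ⊃ ¬take_oath)) is O(take_oath ⊃ log_out), and O(take_oath) is already established, so O(log_out).
Premise 6 is O(log_out ⊃ verify_affidavit); since O(log_out), deontic closure gives O(verify_affidavit).
Premises 3, 5, 8, 10 do not contribute to this derivation.
So O(verify_affidavit) follows.

Yes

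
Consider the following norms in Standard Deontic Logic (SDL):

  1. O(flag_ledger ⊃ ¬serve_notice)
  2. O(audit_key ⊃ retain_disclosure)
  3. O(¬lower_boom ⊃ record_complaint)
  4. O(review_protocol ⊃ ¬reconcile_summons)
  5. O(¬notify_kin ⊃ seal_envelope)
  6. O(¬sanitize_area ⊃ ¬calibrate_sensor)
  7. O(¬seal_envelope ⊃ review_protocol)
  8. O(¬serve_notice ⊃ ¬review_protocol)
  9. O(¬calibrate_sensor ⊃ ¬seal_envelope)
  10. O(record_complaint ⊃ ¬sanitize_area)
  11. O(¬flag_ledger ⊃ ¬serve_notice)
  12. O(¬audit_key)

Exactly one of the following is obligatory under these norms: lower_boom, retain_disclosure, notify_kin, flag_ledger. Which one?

Premises 11 and 1 are O(¬flag_ledger ⊃ ¬serve_notice) and O(flag_ledger ⊃ ¬serve_notice); every ideal world satisfies ¬flag_ledger or flag_ledger, so in either case ¬serve_notice holds — hence O(¬serve_notice).
With premise 8, O(¬serve_notice ⊃ ¬review_protocol), the K-axiom yields O(¬review_protocol).
The contrapositive of premise 7 (O(¬seal_envelope ⊃ review_protocol)) is O(¬review_protocol ⊃ seal_envelope), and O(¬review_protocol) is already established, so O(seal_envelope).
Premise 9, O(¬calibrate_sensor ⊃ ¬seal_envelope), contraposes to O(seal_envelope ⊃ calibrate_sensor); with O(seal_envelope) we get O(calibrate_sensor).
Premise 6, O(¬sanitize_area ⊃ ¬calibrate_sensor), contraposes to O(calibrate_sensor ⊃ sanitize_area); with O(calibrate_sensor) we get O(sanitize_area).
Premise 10, O(record_complaint ⊃ ¬sanitize_area), contraposes to O(sanitize_area ⊃ ¬record_complaint); with O(sanitize_area) we get O(¬record_complaint).
Premise 3 is O(¬lower_boom ⊃ record_complaint); contrapositively O(¬record_complaint ⊃ lower_boom). Since O(¬record_complaint) holds, K gives O(lower_boom).
So O(lower_boom) holds — lower_boom is obligatory. None of the other listed options is made obligatory by any chain of premises.

lower_boom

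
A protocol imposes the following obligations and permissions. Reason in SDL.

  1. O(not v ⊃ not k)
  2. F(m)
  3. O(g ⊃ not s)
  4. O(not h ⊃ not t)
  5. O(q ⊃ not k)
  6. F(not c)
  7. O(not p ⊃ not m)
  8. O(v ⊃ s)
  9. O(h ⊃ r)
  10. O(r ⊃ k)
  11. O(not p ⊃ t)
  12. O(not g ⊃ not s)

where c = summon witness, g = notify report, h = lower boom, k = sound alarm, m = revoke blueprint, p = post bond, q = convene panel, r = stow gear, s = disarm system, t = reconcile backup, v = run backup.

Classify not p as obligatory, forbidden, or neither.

Forbidden

Premises 12 and 3 cover both cases: O(not g ⊃ not s) and O(g ⊃ not s). Since not g ∨ g is a tautology, O(not s) follows.
Premise 8 is O(v ⊃ s); contrapositively O(not s ⊃ not v). Since O(not s) holds, K gives O(not v).
Applying K to premise 1 (O(not v ⊃ not k)) and O(not v) yields O(not k).
Premise 10 is O(r ⊃ k); contrapositively O(not k ⊃ not r). Since O(not k) holds, K gives O(not r).
Premise 9, O(h ⊃ r), contraposes to O(not r ⊃ not h); with O(not r) we get O(not h).
Applying K to premise 4 (O(not h ⊃ not t)) and O(not h) yields O(not t).
The contrapositive of premise 11 (O(not p ⊃ t)) is O(not t ⊃ p), and O(not t) is already established, so O(p).
Premises 2, 5, 6, 7 do not contribute to this derivation.
Thus O(p), which is F(not p): not p is forbidden.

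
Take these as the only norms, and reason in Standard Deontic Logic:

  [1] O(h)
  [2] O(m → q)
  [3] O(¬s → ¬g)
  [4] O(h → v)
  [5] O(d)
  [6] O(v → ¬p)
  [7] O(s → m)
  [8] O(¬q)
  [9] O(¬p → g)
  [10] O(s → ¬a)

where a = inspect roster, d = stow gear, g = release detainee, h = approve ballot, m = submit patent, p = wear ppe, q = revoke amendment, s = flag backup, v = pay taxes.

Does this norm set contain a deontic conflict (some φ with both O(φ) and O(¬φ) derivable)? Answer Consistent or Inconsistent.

Inconsistent

Premise 8 gives O(¬q).
The contrapositive of premise 2 (O(m → q)) is O(¬q → ¬m), and O(¬q) is already established, so O(¬m).
The contrapositive of premise 7 (O(s → m)) is O(¬m → ¬s), and O(¬m) is already established, so O(¬s).
From O(¬s) and premise 3, O(¬s → ¬g), we obtain O(¬g).
The contrapositive of premise 9 (O(¬p → g)) is O(¬g → p), and O(¬g) is already established, so O(p).
The contrapositive of premise 6 (O(v → ¬p)) is O(p → ¬v), and O(p) is already established, so O(¬v).
Premise 4, O(h → v), contraposes to O(¬v → ¬h); with O(¬v) we get O(¬h).
Yet premise 1 states O(h).
We now have both O(¬h) and O(h) — h is simultaneously obligatory and forbidden, violating the D-axiom.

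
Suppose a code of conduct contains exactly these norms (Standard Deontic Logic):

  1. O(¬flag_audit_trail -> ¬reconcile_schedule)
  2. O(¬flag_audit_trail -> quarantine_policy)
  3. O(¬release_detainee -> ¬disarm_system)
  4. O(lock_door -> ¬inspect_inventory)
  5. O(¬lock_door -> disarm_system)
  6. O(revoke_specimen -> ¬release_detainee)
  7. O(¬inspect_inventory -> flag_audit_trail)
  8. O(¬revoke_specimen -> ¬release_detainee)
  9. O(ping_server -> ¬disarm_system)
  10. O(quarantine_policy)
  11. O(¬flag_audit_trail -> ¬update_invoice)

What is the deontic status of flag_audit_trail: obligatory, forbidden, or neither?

Obligatory

By case analysis on revoke_specimen: premise 6 gives O(revoke_specimen -> ¬release_detainee) and premise 8 gives O(¬revoke_specimen -> ¬release_detainee), so O(¬release_detainee) either way.
Applying K to premise 3 (O(¬release_detainee -> ¬disarm_system)) and O(¬release_detainee) yields O(¬disarm_system).
The contrapositive of premise 5 (O(¬lock_door -> disarm_system)) is O(¬disarm_system -> lock_door), and O(¬disarm_system) is already established, so O(lock_door).
Applying K to premise 4 (O(lock_door -> ¬inspect_inventory)) and O(lock_door) yields O(¬inspect_inventory).
With premise 7, O(¬inspect_inventory -> flag_audit_trail), the K-axiom yields O(flag_audit_trail).
Premises 1, 2, 9, 10, 11 do not contribute to this derivation.
Hence flag_audit_trail is obligatory.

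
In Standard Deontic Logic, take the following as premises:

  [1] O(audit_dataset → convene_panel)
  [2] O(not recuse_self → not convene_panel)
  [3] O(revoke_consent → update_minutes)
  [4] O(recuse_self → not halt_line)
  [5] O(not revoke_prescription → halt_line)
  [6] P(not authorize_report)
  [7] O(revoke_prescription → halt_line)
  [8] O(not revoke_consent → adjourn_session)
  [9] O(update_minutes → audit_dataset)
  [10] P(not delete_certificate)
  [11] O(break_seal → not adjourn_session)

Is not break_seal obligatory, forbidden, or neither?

By case analysis on not revoke_prescription: premise 5 gives O(not revoke_prescription → halt_line) and premise 7 gives O(revoke_prescription → halt_line), so O(halt_line) either way.
Premise 4, O(recuse_self → not halt_line), contraposes to O(halt_line → not recuse_self); with O(halt_line) we get O(not recuse_self).
From O(not recuse_self) and premise 2, O(not recuse_self → not convene_panel), we obtain O(not convene_panel).
Premise 1 is O(audit_dataset → convene_panel); contrapositively O(not convene_panel → not audit_dataset). Since O(not convene_panel) holds, K gives O(not audit_dataset).
The contrapositive of premise 9 (O(update_minutes → audit_dataset)) is O(not audit_dataset → not update_minutes), and O(not audit_dataset) is already established, so O(not update_minutes).
Premise 3 is O(revoke_consent → update_minutes); contrapositively O(not update_minutes → not revoke_consent). Since O(not update_minutes) holds, K gives O(not revoke_consent).
Premise 8 is O(not revoke_consent → adjourn_session); since O(not revoke_consent), deontic closure gives O(adjourn_session).
The contrapositive of premise 11 (O(break_seal → not adjourn_session)) is O(adjourn_session → not break_seal), and O(adjourn_session) is already established, so O(not break_seal).
Premises 6, 10 do not contribute to this derivation.
Hence not break_seal is obligatory.

Obligatory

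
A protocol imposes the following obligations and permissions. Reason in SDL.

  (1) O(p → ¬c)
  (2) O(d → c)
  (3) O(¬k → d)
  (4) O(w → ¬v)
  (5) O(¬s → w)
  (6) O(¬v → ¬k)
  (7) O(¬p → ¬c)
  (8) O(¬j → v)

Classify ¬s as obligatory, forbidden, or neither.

Forbidden

By case analysis on ¬p: premise 7 gives O(¬p → ¬c) and premise 1 gives O(p → ¬c), so O(¬c) either way.
Premise 2, O(d → c), contraposes to O(¬c → ¬d); with O(¬c) we get O(¬d).
The contrapositive of premise 3 (O(¬k → d)) is O(¬d → k), and O(¬d) is already established, so O(k).
The contrapositive of premise 6 (O(¬v → ¬k)) is O(k → v), and O(k) is already established, so O(v).
Premise 4 is O(w → ¬v); contrapositively O(v → ¬w). Since O(v) holds, K gives O(¬w).
Premise 5 is O(¬s → w); contrapositively O(¬w → s). Since O(¬w) holds, K gives O(s).
Premise 8 does not contribute to this derivation.
Thus O(s), which is F(¬s): ¬s is forbidden.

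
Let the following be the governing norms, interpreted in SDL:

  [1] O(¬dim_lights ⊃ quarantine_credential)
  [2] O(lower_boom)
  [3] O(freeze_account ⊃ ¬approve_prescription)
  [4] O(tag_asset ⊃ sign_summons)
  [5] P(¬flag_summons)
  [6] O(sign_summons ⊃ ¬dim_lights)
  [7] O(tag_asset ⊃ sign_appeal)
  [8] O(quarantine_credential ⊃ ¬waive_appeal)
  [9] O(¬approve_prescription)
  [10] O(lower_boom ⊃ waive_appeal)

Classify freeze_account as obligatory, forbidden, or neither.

Premise 3 is O(freeze_account ⊃ ¬approve_prescription); even if O(¬approve_prescription) held, inferring O(freeze_account) would be affirming the consequent — invalid.
No premise or chain of K-axiom applications forces O(freeze_account), and none forces O(¬freeze_account). So freeze_account is neither obligatory nor forbidden under these norms.

Neither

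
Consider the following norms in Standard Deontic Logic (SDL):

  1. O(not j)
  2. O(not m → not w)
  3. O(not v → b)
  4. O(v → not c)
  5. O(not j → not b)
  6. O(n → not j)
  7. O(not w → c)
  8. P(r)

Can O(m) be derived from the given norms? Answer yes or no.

Premise 1 gives O(not j).
Premise 5 is O(not j → not b); since O(not j), deontic closure gives O(not b).
Premise 3 is O(not v → b); contrapositively O(not b → v). Since O(not b) holds, K gives O(v).
From O(v) and premise 4, O(v → not c), we obtain O(not c).
Premise 7, O(not w → c), contraposes to O(not c → w); with O(not c) we get O(w).
The contrapositive of premise 2 (O(not m → not w)) is O(w → m), and O(w) is already established, so O(m).
Premises 6, 8 do not contribute to this derivation.
So O(m) follows.

Yes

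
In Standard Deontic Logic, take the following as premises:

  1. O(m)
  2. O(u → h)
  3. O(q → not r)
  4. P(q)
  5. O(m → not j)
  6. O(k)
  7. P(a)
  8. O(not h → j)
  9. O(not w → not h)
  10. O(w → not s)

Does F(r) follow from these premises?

No

Premise 3 is O(q → not r), but O(q) is not derivable from the premises (the permission P(q) asserts only not O(not q), not O(q)), so it does not yield O(not r).
No other premise forces O(not r). An ideal world satisfying every premise can still have r true, so F(r) is not derivable.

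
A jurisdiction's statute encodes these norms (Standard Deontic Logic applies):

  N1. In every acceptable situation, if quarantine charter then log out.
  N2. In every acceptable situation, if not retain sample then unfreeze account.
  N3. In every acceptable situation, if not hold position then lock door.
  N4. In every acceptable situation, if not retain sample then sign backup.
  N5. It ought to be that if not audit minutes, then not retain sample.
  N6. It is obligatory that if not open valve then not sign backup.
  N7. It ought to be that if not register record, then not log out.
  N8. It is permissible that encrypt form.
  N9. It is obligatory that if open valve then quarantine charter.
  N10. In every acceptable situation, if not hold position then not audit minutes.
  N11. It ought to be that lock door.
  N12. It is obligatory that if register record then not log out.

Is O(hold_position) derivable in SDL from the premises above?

Premises 12 and 7 cover both cases: O(register_record → ¬log_out) and O(¬register_record → ¬log_out). Since register_record ∨ ¬register_record is a tautology, O(¬log_out) follows.
Premise 1 is O(quarantine_charter → log_out); contrapositively O(¬log_out → ¬quarantine_charter). Since O(¬log_out) holds, K gives O(¬quarantine_charter).
The contrapositive of premise 9 (O(open_valve → quarantine_charter)) is O(¬quarantine_charter → ¬open_valve), and O(¬quarantine_charter) is already established, so O(¬open_valve).
With premise 6, O(¬open_valve → ¬sign_backup), the K-axiom yields O(¬sign_backup).
Premise 4 is O(¬retain_sample → sign_backup); contrapositively O(¬sign_backup → retain_sample). Since O(¬sign_backup) holds, K gives O(retain_sample).
The contrapositive of premise 5 (O(¬audit_minutes → ¬retain_sample)) is O(retain_sample → audit_minutes), and O(retain_sample) is already established, so O(audit_minutes).
The contrapositive of premise 10 (O(¬hold_position → ¬audit_minutes)) is O(audit_minutes → hold_position), and O(audit_minutes) is already established, so O(hold_position).
Premises 2, 3, 8, 11 do not contribute to this derivation.
So O(hold_position) follows.

Yes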